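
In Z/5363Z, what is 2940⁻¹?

5363 = 1*2940 + 2423
2940 = 1*2423 + 517
2423 = 4*517 + 355
517 = 1*355 + 162
355 = 2*162 + 31
162 = 5*31 + 7
31 = 4*7 + 3
7 = 2*3 + 1
3 = 3*1 + 0
gcd(2940, 5363) = 1, so the inverse exists.
Back-substitute for 1:
1 = 1*7 − 2*3
  = −2*31 + 9*7
  = 9*162 − 47*31
  = −47*355 + 103*162
  = 103*517 − 150*355
  = −150*2423 + 703*517
  = 703*2940 − 853*2423
  = −853*5363 + 1556*2940
So 2940⁻¹ ≡ 1556 (mod 5363).

1556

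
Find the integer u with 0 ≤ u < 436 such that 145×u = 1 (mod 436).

Apply the Euclidean algorithm and back-substitute:
436 = 3·145 + 1
145 = 145·1 + 0
gcd(145, 436) = 1, so the inverse exists.
Back-substitute for 1:
1 = 1·436 − 3·145
So 145⁻¹ ≡ −3 ≡ 433 (mod 436).

433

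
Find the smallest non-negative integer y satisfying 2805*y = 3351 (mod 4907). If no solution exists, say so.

gcd(2805, 4907) = 1, so a unique solution mod 4907 exists.
2805⁻¹ ≡ 1403 (mod 4907).
y ≡ 1403*3351 ≡ 547 (mod 4907).

547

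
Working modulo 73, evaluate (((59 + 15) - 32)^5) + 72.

61

59 + 15 = 74 ≡ 1 (mod 73)
1 - 32 = -31 ≡ 42 (mod 73)
(42)^5 ≡ 62 (mod 73)
62 + 72 = 134 ≡ 61 (mod 73)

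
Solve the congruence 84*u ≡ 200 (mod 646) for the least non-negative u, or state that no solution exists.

310

gcd(84, 646) = 2, and 2 | 200, so solutions exist.
Divide through by 2: 42*u = 100 (mod 323).
42⁻¹ ≡ 100 (mod 323).
u ≡ 100*100 ≡ 310 (mod 323).
The smallest non-negative solution is u = 310.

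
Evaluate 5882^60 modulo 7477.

416

Compute successive squares:
60 in binary is 111100, i.e. 60 = 32 + 16 + 8 + 4.
5882^1 ≡ 5882 (mod 7477)
5882^2 ≡ 5882^2 = 34597924 ≡ 1845 (mod 7477)
5882^4 ≡ 1845^2 = 3404025 ≡ 1990 (mod 7477)
5882^8 ≡ 1990^2 = 3960100 ≡ 4767 (mod 7477)
5882^16 ≡ 4767^2 = 22724289 ≡ 1686 (mod 7477)
5882^32 ≡ 1686^2 = 2842596 ≡ 1336 (mod 7477)
5882^60 = 5882^32 · 5882^16 · 5882^8 · 5882^4 ≡ 1336 · 1686 · 4767 · 1990 (mod 7477).
Accumulate the product:
1336 · 1686 = 2252496 ≡ 1919
1919 · 4767 = 9147873 ≡ 3502
3502 · 1990 = 6968980 ≡ 416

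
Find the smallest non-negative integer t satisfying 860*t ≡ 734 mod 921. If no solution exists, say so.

gcd(860, 921) = 1, so a unique solution mod 921 exists.
860⁻¹ ≡ 770 (mod 921).
t ≡ 770*734 ≡ 607 (mod 921).

607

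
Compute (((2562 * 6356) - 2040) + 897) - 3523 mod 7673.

4973

2562 * 6356 = 16284072 ≡ 1966 (mod 7673)
1966 - 2040 = -74 ≡ 7599 (mod 7673)
7599 + 897 = 8496 ≡ 823 (mod 7673)
823 - 3523 = -2700 ≡ 4973 (mod 7673)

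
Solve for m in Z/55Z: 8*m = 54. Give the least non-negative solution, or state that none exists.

48

gcd(8, 55) = 1, so a unique solution mod 55 exists.
8⁻¹ ≡ 7 (mod 55).
m ≡ 7*54 ≡ 48 (mod 55).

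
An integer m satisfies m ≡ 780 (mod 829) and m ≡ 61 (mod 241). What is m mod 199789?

117669

829⁻¹ mod 241: 829*216 ≡ 1 (mod 241), so 829⁻¹ ≡ 216.
m = 780 + 829*((61 − 780)*216 mod 241) = 780 + 829*141 = 117669.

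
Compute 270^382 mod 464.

384

270^1 ≡ 270 (mod 464)
270^2 ≡ 270^2 = 72900 ≡ 52 (mod 464)
270^4 ≡ 52^2 = 2704 ≡ 384 (mod 464)
270^8 ≡ 384^2 = 147456 ≡ 368 (mod 464)
270^16 ≡ 368^2 = 135424 ≡ 400 (mod 464)
270^32 ≡ 400^2 = 160000 ≡ 384 (mod 464)
270^64 ≡ 384^2 = 147456 ≡ 368 (mod 464)
270^128 ≡ 368^2 = 135424 ≡ 400 (mod 464)
270^256 ≡ 400^2 = 160000 ≡ 384 (mod 464)
270^382 = 270^256 × 270^64 × 270^32 × 270^16 × 270^8 × 270^4 × 270^2 ≡ 384 × 368 × 384 × 400 × 368 × 384 × 52 (mod 464).
Accumulate the product:
384 × 368 = 141312 ≡ 256
256 × 384 = 98304 ≡ 400
400 × 400 = 160000 ≡ 384
384 × 368 = 141312 ≡ 256
256 × 384 = 98304 ≡ 400
400 × 52 = 20800 ≡ 384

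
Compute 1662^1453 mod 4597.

4133

Using repeated squaring:
1453 in binary is 10110101101, i.e. 1453 = 1024 + 256 + 128 + 32 + 8 + 4 + 1.
1662^1 ≡ 1662 (mod 4597)
1662^2 ≡ 1662^2 = 2762244 ≡ 4044 (mod 4597)
1662^4 ≡ 4044^2 = 16353936 ≡ 2407 (mod 4597)
1662^8 ≡ 2407^2 = 5793649 ≡ 1429 (mod 4597)
1662^16 ≡ 1429^2 = 2042041 ≡ 973 (mod 4597)
1662^32 ≡ 973^2 = 946729 ≡ 4344 (mod 4597)
1662^64 ≡ 4344^2 = 18870336 ≡ 4248 (mod 4597)
1662^128 ≡ 4248^2 = 18045504 ≡ 2279 (mod 4597)
1662^256 ≡ 2279^2 = 5193841 ≡ 3828 (mod 4597)
1662^512 ≡ 3828^2 = 14653584 ≡ 2945 (mod 4597)
1662^1024 ≡ 2945^2 = 8673025 ≡ 3083 (mod 4597)
1662^1453 = 1662^1024 · 1662^256 · 1662^128 · 1662^32 · 1662^8 · 1662^4 · 1662^1 ≡ 3083 · 3828 · 2279 · 4344 · 1429 · 2407 · 1662 (mod 4597).
Accumulate the product:
3083 · 3828 = 11801724 ≡ 1225
1225 · 2279 = 2791775 ≡ 1396
1396 · 4344 = 6064224 ≡ 781
781 · 1429 = 1116049 ≡ 3575
3575 · 2407 = 8605025 ≡ 4038
4038 · 1662 = 6711156 ≡ 4133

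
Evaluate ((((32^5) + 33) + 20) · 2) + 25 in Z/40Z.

35

(32)^5 ≡ 32 (mod 40)
32 + 33 = 65 ≡ 25 (mod 40)
25 + 20 = 45 ≡ 5 (mod 40)
5 · 2 = 10
10 + 25 = 35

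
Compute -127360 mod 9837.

521

-127360 = -13*9837 + 521, so -127360 ≡ 521 (mod 9837).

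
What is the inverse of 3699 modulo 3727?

2529

Apply the Euclidean algorithm and back-substitute:
3727 = 1*3699 + 28
3699 = 132*28 + 3
28 = 9*3 + 1
3 = 3*1 + 0
gcd(3699, 3727) = 1, so the inverse exists.
Bézout: 1 = 1189*3727 − 1198*3699.
So 3699⁻¹ ≡ −1198 ≡ 2529 (mod 3727).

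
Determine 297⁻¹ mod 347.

229

Apply the Euclidean algorithm and back-substitute:
347 = 1×297 + 50
297 = 5×50 + 47
50 = 1×47 + 3
47 = 15×3 + 2
3 = 1×2 + 1
2 = 2×1 + 0
gcd(297, 347) = 1, so the inverse exists.
Bézout: 1 = 101×347 − 118×297.
So 297⁻¹ ≡ −118 ≡ 229 (mod 347).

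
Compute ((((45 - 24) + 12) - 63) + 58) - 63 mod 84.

45 - 24 = 21
21 + 12 = 33
33 - 63 = -30 ≡ 54 (mod 84)
54 + 58 = 112 ≡ 28 (mod 84)
28 - 63 = -35 ≡ 49 (mod 84)

49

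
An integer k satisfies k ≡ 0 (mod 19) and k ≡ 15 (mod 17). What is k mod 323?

304

19⁻¹ mod 17: 19·9 ≡ 1 (mod 17), so 19⁻¹ ≡ 9.
k = 0 + 19·((15 − 0)·9 mod 17) = 0 + 19·16 = 304.
Check: 304 mod 19 = 0, 304 mod 17 = 15. ✓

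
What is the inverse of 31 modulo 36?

7

Apply the Euclidean algorithm and back-substitute:
36 = 1·31 + 5
31 = 6·5 + 1
5 = 5·1 + 0
gcd(31, 36) = 1, so the inverse exists.
Bézout: 1 = −6·36 + 7·31.
So 31⁻¹ ≡ 7 (mod 36).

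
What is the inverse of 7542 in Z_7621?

4534

Apply the Euclidean algorithm and back-substitute:
7621 = 1·7542 + 79
7542 = 95·79 + 37
79 = 2·37 + 5
37 = 7·5 + 2
5 = 2·2 + 1
2 = 2·1 + 0
gcd(7542, 7621) = 1, so the inverse exists.
Bézout: 1 = 3055·7621 − 3087·7542.
So 7542⁻¹ ≡ −3087 ≡ 4534 (mod 7621).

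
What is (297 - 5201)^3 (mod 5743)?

2571

297 - 5201 = -4904 ≡ 839 (mod 5743)
(839)^3 ≡ 2571 (mod 5743)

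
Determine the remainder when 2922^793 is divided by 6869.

793 in binary is 1100011001, i.e. 793 = 512 + 256 + 16 + 8 + 1.
2922^1 ≡ 2922 (mod 6869)
2922^2 ≡ 2922^2 = 8538084 ≡ 6786 (mod 6869)
2922^4 ≡ 6786^2 = 46049796 ≡ 20 (mod 6869)
2922^8 ≡ 20^2 = 400 (mod 6869)
2922^16 ≡ 400^2 = 160000 ≡ 2013 (mod 6869)
2922^32 ≡ 2013^2 = 4052169 ≡ 6328 (mod 6869)
2922^64 ≡ 6328^2 = 40043584 ≡ 4183 (mod 6869)
2922^128 ≡ 4183^2 = 17497489 ≡ 2146 (mod 6869)
2922^256 ≡ 2146^2 = 4605316 ≡ 3086 (mod 6869)
2922^512 ≡ 3086^2 = 9523396 ≡ 2962 (mod 6869)
2922^793 = 2922^512 × 2922^256 × 2922^16 × 2922^8 × 2922^1 ≡ 2962 × 3086 × 2013 × 400 × 2922 (mod 6869).
Accumulate the product:
2962 × 3086 = 9140732 ≡ 4962
4962 × 2013 = 9988506 ≡ 980
980 × 400 = 392000 ≡ 467
467 × 2922 = 1364574 ≡ 4512

4512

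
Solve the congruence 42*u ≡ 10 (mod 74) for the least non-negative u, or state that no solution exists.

gcd(42, 74) = 2, and 2 | 10, so solutions exist.
Divide through by 2: 21*u = 5 (mod 37).
21⁻¹ ≡ 30 (mod 37).
u ≡ 30*5 ≡ 2 (mod 37).
The smallest non-negative solution is u = 2.

2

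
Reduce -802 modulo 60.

38

-802 = -14·60 + 38, so -802 ≡ 38 (mod 60).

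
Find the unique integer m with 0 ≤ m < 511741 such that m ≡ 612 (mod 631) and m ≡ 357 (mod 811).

631⁻¹ mod 811: 631×410 ≡ 1 (mod 811), so 631⁻¹ ≡ 410.
m = 612 + 631×((357 − 612)×410 mod 811) = 612 + 631×69 = 44151.
Check: 44151 mod 631 = 612, 44151 mod 811 = 357. ✓

44151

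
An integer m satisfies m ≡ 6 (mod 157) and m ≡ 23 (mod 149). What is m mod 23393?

157⁻¹ mod 149: 157*56 ≡ 1 (mod 149), so 157⁻¹ ≡ 56.
m = 6 + 157*((23 − 6)*56 mod 149) = 6 + 157*58 = 9112.

9112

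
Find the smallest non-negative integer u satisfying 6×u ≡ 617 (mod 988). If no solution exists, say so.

gcd(6, 988) = 2, and 2 does not divide 617.
So the congruence has no solution.

no solution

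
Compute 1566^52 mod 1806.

576

52 in binary is 110100, i.e. 52 = 32 + 16 + 4.
1566^1 ≡ 1566 (mod 1806)
1566^2 ≡ 1566^2 = 2452356 ≡ 1614 (mod 1806)
1566^4 ≡ 1614^2 = 2604996 ≡ 744 (mod 1806)
1566^8 ≡ 744^2 = 553536 ≡ 900 (mod 1806)
1566^16 ≡ 900^2 = 810000 ≡ 912 (mod 1806)
1566^32 ≡ 912^2 = 831744 ≡ 984 (mod 1806)
1566^52 = 1566^32 · 1566^16 · 1566^4 ≡ 984 · 912 · 744 (mod 1806).
Accumulate the product:
984 · 912 = 897408 ≡ 1632
1632 · 744 = 1214208 ≡ 576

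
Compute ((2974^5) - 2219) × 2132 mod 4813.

(2974)^5 ≡ 4656 (mod 4813)
4656 - 2219 = 2437
2437 × 2132 = 5195684 ≡ 2457 (mod 4813)

2457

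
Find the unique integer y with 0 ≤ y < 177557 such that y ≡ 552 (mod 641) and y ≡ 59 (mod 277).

641⁻¹ mod 277: 641·121 ≡ 1 (mod 277), so 641⁻¹ ≡ 121.
y = 552 + 641·((59 − 552)·121 mod 277) = 552 + 641·179 = 115291.

115291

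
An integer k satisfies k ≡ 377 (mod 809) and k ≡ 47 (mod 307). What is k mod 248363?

809⁻¹ mod 307: 809·74 ≡ 1 (mod 307), so 809⁻¹ ≡ 74.
k = 377 + 809·((47 − 377)·74 mod 307) = 377 + 809·140 = 113637.
Check: 113637 mod 809 = 377, 113637 mod 307 = 47. ✓

113637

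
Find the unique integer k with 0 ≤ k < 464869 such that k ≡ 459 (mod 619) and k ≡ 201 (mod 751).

318625

619⁻¹ mod 751: 619×586 ≡ 1 (mod 751), so 619⁻¹ ≡ 586.
k = 459 + 619×((201 − 459)×586 mod 751) = 459 + 619×514 = 318625.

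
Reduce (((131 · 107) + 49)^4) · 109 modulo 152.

131 · 107 = 14017 ≡ 33 (mod 152)
33 + 49 = 82
(82)^4 ≡ 80 (mod 152)
80 · 109 = 8720 ≡ 56 (mod 152)

56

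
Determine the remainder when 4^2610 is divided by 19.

2610 in binary is 101000110010, i.e. 2610 = 2048 + 512 + 32 + 16 + 2.
4^1 ≡ 4 (mod 19)
4^2 ≡ 4^2 = 16 (mod 19)
4^4 ≡ 16^2 = 256 ≡ 9 (mod 19)
4^8 ≡ 9^2 = 81 ≡ 5 (mod 19)
4^16 ≡ 5^2 = 25 ≡ 6 (mod 19)
4^32 ≡ 6^2 = 36 ≡ 17 (mod 19)
4^64 ≡ 17^2 = 289 ≡ 4 (mod 19)
4^128 ≡ 4^2 = 16 (mod 19)
4^256 ≡ 16^2 = 256 ≡ 9 (mod 19)
4^512 ≡ 9^2 = 81 ≡ 5 (mod 19)
4^1024 ≡ 5^2 = 25 ≡ 6 (mod 19)
4^2048 ≡ 6^2 = 36 ≡ 17 (mod 19)
4^2610 = 4^2048 * 4^512 * 4^32 * 4^16 * 4^2 ≡ 17 * 5 * 17 * 6 * 16 (mod 19).
Accumulate the product:
17 * 5 = 85 ≡ 9
9 * 17 = 153 ≡ 1
1 * 6 = 6
6 * 16 = 96 ≡ 1

1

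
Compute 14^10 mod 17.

14^1 ≡ 14 (mod 17)
14^2 ≡ 14^2 = 196 ≡ 9 (mod 17)
14^4 ≡ 9^2 = 81 ≡ 13 (mod 17)
14^8 ≡ 13^2 = 169 ≡ 16 (mod 17)
14^10 = 14^8 · 14^2 ≡ 16 · 9 (mod 17).
16 · 9 = 144 ≡ 8 (mod 17).

8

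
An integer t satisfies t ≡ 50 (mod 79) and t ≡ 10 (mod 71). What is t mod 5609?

79⁻¹ mod 71: 79×9 ≡ 1 (mod 71), so 79⁻¹ ≡ 9.
t = 50 + 79×((10 − 50)×9 mod 71) = 50 + 79×66 = 5264.
Check: 5264 mod 79 = 50, 5264 mod 71 = 10. ✓

5264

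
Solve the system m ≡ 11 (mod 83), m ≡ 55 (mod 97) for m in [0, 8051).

83⁻¹ mod 97: 83×90 ≡ 1 (mod 97), so 83⁻¹ ≡ 90.
m = 11 + 83×((55 − 11)×90 mod 97) = 11 + 83×80 = 6651.

6651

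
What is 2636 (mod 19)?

2636 = 138·19 + 14, so 2636 ≡ 14 (mod 19).

14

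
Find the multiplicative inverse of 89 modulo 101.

101 = 1*89 + 12
89 = 7*12 + 5
12 = 2*5 + 2
5 = 2*2 + 1
2 = 2*1 + 0
gcd(89, 101) = 1, so the inverse exists.
Back-substitute for 1:
1 = 1*5 − 2*2
  = −2*12 + 5*5
  = 5*89 − 37*12
  = −37*101 + 42*89
So 89⁻¹ ≡ 42 (mod 101).

42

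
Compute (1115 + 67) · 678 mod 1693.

607

1115 + 67 = 1182
1182 · 678 = 801396 ≡ 607 (mod 1693)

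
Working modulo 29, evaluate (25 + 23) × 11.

25 + 23 = 48 ≡ 19 (mod 29)
19 × 11 = 209 ≡ 6 (mod 29)

6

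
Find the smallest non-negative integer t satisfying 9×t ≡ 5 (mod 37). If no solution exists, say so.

17

gcd(9, 37) = 1, so a unique solution mod 37 exists.
9⁻¹ ≡ 33 (mod 37).
t ≡ 33×5 ≡ 17 (mod 37).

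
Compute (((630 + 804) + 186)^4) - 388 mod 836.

408

630 + 804 = 1434 ≡ 598 (mod 836)
598 + 186 = 784
(784)^4 ≡ 796 (mod 836)
796 - 388 = 408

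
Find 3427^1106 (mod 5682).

3115

3427^1 ≡ 3427 (mod 5682)
3427^2 ≡ 3427^2 = 11744329 ≡ 5317 (mod 5682)
3427^4 ≡ 5317^2 = 28270489 ≡ 2539 (mod 5682)
3427^8 ≡ 2539^2 = 6446521 ≡ 3133 (mod 5682)
3427^16 ≡ 3133^2 = 9815689 ≡ 2875 (mod 5682)
3427^32 ≡ 2875^2 = 8265625 ≡ 3997 (mod 5682)
3427^64 ≡ 3997^2 = 15976009 ≡ 3907 (mod 5682)
3427^128 ≡ 3907^2 = 15264649 ≡ 2797 (mod 5682)
3427^256 ≡ 2797^2 = 7823209 ≡ 4777 (mod 5682)
3427^512 ≡ 4777^2 = 22819729 ≡ 817 (mod 5682)
3427^1024 ≡ 817^2 = 667489 ≡ 2695 (mod 5682)
3427^1106 = 3427^1024 * 3427^64 * 3427^16 * 3427^2 ≡ 2695 * 3907 * 2875 * 5317 (mod 5682).
Accumulate the product:
2695 * 3907 = 10529365 ≡ 619
619 * 2875 = 1779625 ≡ 1159
1159 * 5317 = 6162403 ≡ 3115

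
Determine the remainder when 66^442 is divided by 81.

Compute successive squares:
442 in binary is 110111010, i.e. 442 = 256 + 128 + 32 + 16 + 8 + 2.
66^1 ≡ 66 (mod 81)
66^2 ≡ 66^2 = 4356 ≡ 63 (mod 81)
66^4 ≡ 63^2 = 3969 ≡ 0 (mod 81)
66^8 ≡ 0^2 = 0 (mod 81)
66^16 ≡ 0^2 = 0 (mod 81)
66^32 ≡ 0^2 = 0 (mod 81)
66^64 ≡ 0^2 = 0 (mod 81)
66^128 ≡ 0^2 = 0 (mod 81)
66^256 ≡ 0^2 = 0 (mod 81)
66^442 = 66^256 × 66^128 × 66^32 × 66^16 × 66^8 × 66^2 ≡ 0 × 0 × 0 × 0 × 0 × 63 (mod 81).
Accumulate the product:
0 × 0 = 0
0 × 0 = 0
0 × 0 = 0
0 × 0 = 0
0 × 63 = 0

0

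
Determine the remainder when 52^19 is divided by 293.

19 in binary is 10011, i.e. 19 = 16 + 2 + 1.
52^1 ≡ 52 (mod 293)
52^2 ≡ 52^2 = 2704 ≡ 67 (mod 293)
52^4 ≡ 67^2 = 4489 ≡ 94 (mod 293)
52^8 ≡ 94^2 = 8836 ≡ 46 (mod 293)
52^16 ≡ 46^2 = 2116 ≡ 65 (mod 293)
52^19 = 52^16 * 52^2 * 52^1 ≡ 65 * 67 * 52 (mod 293).
Accumulate the product:
65 * 67 = 4355 ≡ 253
253 * 52 = 13156 ≡ 264

264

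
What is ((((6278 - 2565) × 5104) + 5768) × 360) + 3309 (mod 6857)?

6278 - 2565 = 3713
3713 × 5104 = 18951152 ≡ 5261 (mod 6857)
5261 + 5768 = 11029 ≡ 4172 (mod 6857)
4172 × 360 = 1501920 ≡ 237 (mod 6857)
237 + 3309 = 3546

3546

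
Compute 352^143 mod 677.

Using repeated squaring:
143 in binary is 10001111, i.e. 143 = 128 + 8 + 4 + 2 + 1.
352^1 ≡ 352 (mod 677)
352^2 ≡ 352^2 = 123904 ≡ 13 (mod 677)
352^4 ≡ 13^2 = 169 (mod 677)
352^8 ≡ 169^2 = 28561 ≡ 127 (mod 677)
352^16 ≡ 127^2 = 16129 ≡ 558 (mod 677)
352^32 ≡ 558^2 = 311364 ≡ 621 (mod 677)
352^64 ≡ 621^2 = 385641 ≡ 428 (mod 677)
352^128 ≡ 428^2 = 183184 ≡ 394 (mod 677)
352^143 = 352^128 · 352^8 · 352^4 · 352^2 · 352^1 ≡ 394 · 127 · 169 · 13 · 352 (mod 677).
Accumulate the product:
394 · 127 = 50038 ≡ 617
617 · 169 = 104273 ≡ 15
15 · 13 = 195
195 · 352 = 68640 ≡ 263

263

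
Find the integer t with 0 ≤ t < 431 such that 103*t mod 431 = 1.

By the extended Euclidean algorithm:
431 = 4·103 + 19
103 = 5·19 + 8
19 = 2·8 + 3
8 = 2·3 + 2
3 = 1·2 + 1
2 = 2·1 + 0
gcd(103, 431) = 1, so the inverse exists.
Bézout: 1 = 38·431 − 159·103.
So 103⁻¹ ≡ −159 ≡ 272 (mod 431).

272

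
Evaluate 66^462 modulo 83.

462 in binary is 111001110, i.e. 462 = 256 + 128 + 64 + 8 + 4 + 2.
66^1 ≡ 66 (mod 83)
66^2 ≡ 66^2 = 4356 ≡ 40 (mod 83)
66^4 ≡ 40^2 = 1600 ≡ 23 (mod 83)
66^8 ≡ 23^2 = 529 ≡ 31 (mod 83)
66^16 ≡ 31^2 = 961 ≡ 48 (mod 83)
66^32 ≡ 48^2 = 2304 ≡ 63 (mod 83)
66^64 ≡ 63^2 = 3969 ≡ 68 (mod 83)
66^128 ≡ 68^2 = 4624 ≡ 59 (mod 83)
66^256 ≡ 59^2 = 3481 ≡ 78 (mod 83)
66^462 = 66^256 × 66^128 × 66^64 × 66^8 × 66^4 × 66^2 ≡ 78 × 59 × 68 × 31 × 23 × 40 (mod 83).
Accumulate the product:
78 × 59 = 4602 ≡ 37
37 × 68 = 2516 ≡ 26
26 × 31 = 806 ≡ 59
59 × 23 = 1357 ≡ 29
29 × 40 = 1160 ≡ 81

81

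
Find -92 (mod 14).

6

-92 = -7·14 + 6, so -92 ≡ 6 (mod 14).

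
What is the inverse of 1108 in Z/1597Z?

1597 = 1×1108 + 489
1108 = 2×489 + 130
489 = 3×130 + 99
130 = 1×99 + 31
99 = 3×31 + 6
31 = 5×6 + 1
6 = 6×1 + 0
gcd(1108, 1597) = 1, so the inverse exists.
Back-substitute for 1:
1 = 1×31 − 5×6
  = −5×99 + 16×31
  = 16×130 − 21×99
  = −21×489 + 79×130
  = 79×1108 − 179×489
  = −179×1597 + 258×1108
So 1108⁻¹ ≡ 258 (mod 1597).

258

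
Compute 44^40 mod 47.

By square-and-multiply:
44^1 ≡ 44 (mod 47)
44^2 ≡ 44^2 = 1936 ≡ 9 (mod 47)
44^4 ≡ 9^2 = 81 ≡ 34 (mod 47)
44^8 ≡ 34^2 = 1156 ≡ 28 (mod 47)
44^16 ≡ 28^2 = 784 ≡ 32 (mod 47)
44^32 ≡ 32^2 = 1024 ≡ 37 (mod 47)
44^40 = 44^32 × 44^8 ≡ 37 × 28 (mod 47).
37 × 28 = 1036 ≡ 2 (mod 47).

2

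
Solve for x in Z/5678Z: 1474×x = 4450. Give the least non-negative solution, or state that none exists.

gcd(1474, 5678) = 2, and 2 | 4450, so solutions exist.
Divide through by 2: 737×x ≡ 2225 (mod 2839).
737⁻¹ ≡ 547 (mod 2839).
x ≡ 547×2225 ≡ 1983 (mod 2839).
The smallest non-negative solution is x = 1983.

1983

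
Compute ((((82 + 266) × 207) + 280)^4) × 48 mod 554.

82 + 266 = 348
348 × 207 = 72036 ≡ 16 (mod 554)
16 + 280 = 296
(296)^4 ≡ 408 (mod 554)
408 × 48 = 19584 ≡ 194 (mod 554)

194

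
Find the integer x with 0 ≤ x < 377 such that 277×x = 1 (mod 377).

377 = 1×277 + 100
277 = 2×100 + 77
100 = 1×77 + 23
77 = 3×23 + 8
23 = 2×8 + 7
8 = 1×7 + 1
7 = 7×1 + 0
gcd(277, 377) = 1, so the inverse exists.
Back-substitute for 1:
1 = 1×8 − 1×7
  = −1×23 + 3×8
  = 3×77 − 10×23
  = −10×100 + 13×77
  = 13×277 − 36×100
  = −36×377 + 49×277
So 277⁻¹ ≡ 49 (mod 377).

49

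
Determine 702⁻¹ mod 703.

702

By the extended Euclidean algorithm:
703 = 1*702 + 1
702 = 702*1 + 0
gcd(702, 703) = 1, so the inverse exists.
Bézout: 1 = 1*703 − 1*702.
So 702⁻¹ ≡ −1 ≡ 702 (mod 703).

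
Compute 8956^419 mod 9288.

Compute successive squares:
8956^1 ≡ 8956 (mod 9288)
8956^2 ≡ 8956^2 = 80209936 ≡ 8056 (mod 9288)
8956^4 ≡ 8056^2 = 64899136 ≡ 3880 (mod 9288)
8956^8 ≡ 3880^2 = 15054400 ≡ 7840 (mod 9288)
8956^16 ≡ 7840^2 = 61465600 ≡ 6904 (mod 9288)
8956^32 ≡ 6904^2 = 47665216 ≡ 8488 (mod 9288)
8956^64 ≡ 8488^2 = 72046144 ≡ 8416 (mod 9288)
8956^128 ≡ 8416^2 = 70829056 ≡ 8056 (mod 9288)
8956^256 ≡ 8056^2 = 64899136 ≡ 3880 (mod 9288)
8956^419 = 8956^256 * 8956^128 * 8956^32 * 8956^2 * 8956^1 ≡ 3880 * 8056 * 8488 * 8056 * 8956 (mod 9288).
Accumulate the product:
3880 * 8056 = 31257280 ≡ 3160
3160 * 8488 = 26822080 ≡ 7624
7624 * 8056 = 61418944 ≡ 6688
6688 * 8956 = 59897728 ≡ 8704

8704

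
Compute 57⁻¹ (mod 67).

Apply the Euclidean algorithm and back-substitute:
67 = 1*57 + 10
57 = 5*10 + 7
10 = 1*7 + 3
7 = 2*3 + 1
3 = 3*1 + 0
gcd(57, 67) = 1, so the inverse exists.
Back-substitute for 1:
1 = 1*7 − 2*3
  = −2*10 + 3*7
  = 3*57 − 17*10
  = −17*67 + 20*57
So 57⁻¹ ≡ 20 (mod 67).

20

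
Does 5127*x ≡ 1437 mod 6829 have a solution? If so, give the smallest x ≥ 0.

4176

gcd(5127, 6829) = 1, so a unique solution mod 6829 exists.
5127⁻¹ ≡ 6504 (mod 6829).
x ≡ 6504*1437 ≡ 4176 (mod 6829).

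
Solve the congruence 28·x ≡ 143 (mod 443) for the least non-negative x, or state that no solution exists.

gcd(28, 443) = 1, so a unique solution mod 443 exists.
28⁻¹ ≡ 269 (mod 443).
x ≡ 269·143 ≡ 369 (mod 443).

369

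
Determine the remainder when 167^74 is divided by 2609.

494

167^1 ≡ 167 (mod 2609)
167^2 ≡ 167^2 = 27889 ≡ 1799 (mod 2609)
167^4 ≡ 1799^2 = 3236401 ≡ 1241 (mod 2609)
167^8 ≡ 1241^2 = 1540081 ≡ 771 (mod 2609)
167^16 ≡ 771^2 = 594441 ≡ 2198 (mod 2609)
167^32 ≡ 2198^2 = 4831204 ≡ 1945 (mod 2609)
167^64 ≡ 1945^2 = 3783025 ≡ 2584 (mod 2609)
167^74 = 167^64 · 167^8 · 167^2 ≡ 2584 · 771 · 1799 (mod 2609).
Accumulate the product:
2584 · 771 = 1992264 ≡ 1597
1597 · 1799 = 2873003 ≡ 494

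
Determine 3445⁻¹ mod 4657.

4657 = 1·3445 + 1212
3445 = 2·1212 + 1021
1212 = 1·1021 + 191
1021 = 5·191 + 66
191 = 2·66 + 59
66 = 1·59 + 7
59 = 8·7 + 3
7 = 2·3 + 1
3 = 3·1 + 0
gcd(3445, 4657) = 1, so the inverse exists.
Bézout: 1 = −992·4657 + 1341·3445.
So 3445⁻¹ ≡ 1341 (mod 4657).

1341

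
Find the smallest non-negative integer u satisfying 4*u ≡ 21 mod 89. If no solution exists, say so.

gcd(4, 89) = 1, so a unique solution mod 89 exists.
4⁻¹ ≡ 67 (mod 89).
u ≡ 67*21 ≡ 72 (mod 89).

72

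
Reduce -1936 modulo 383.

362

-1936 = -6*383 + 362, so -1936 ≡ 362 (mod 383).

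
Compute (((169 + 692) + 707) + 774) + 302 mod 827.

163

169 + 692 = 861 ≡ 34 (mod 827)
34 + 707 = 741
741 + 774 = 1515 ≡ 688 (mod 827)
688 + 302 = 990 ≡ 163 (mod 827)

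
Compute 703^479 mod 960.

127

479 in binary is 111011111, i.e. 479 = 256 + 128 + 64 + 16 + 8 + 4 + 2 + 1.
703^1 ≡ 703 (mod 960)
703^2 ≡ 703^2 = 494209 ≡ 769 (mod 960)
703^4 ≡ 769^2 = 591361 ≡ 1 (mod 960)
703^8 ≡ 1^2 = 1 (mod 960)
703^16 ≡ 1^2 = 1 (mod 960)
703^32 ≡ 1^2 = 1 (mod 960)
703^64 ≡ 1^2 = 1 (mod 960)
703^128 ≡ 1^2 = 1 (mod 960)
703^256 ≡ 1^2 = 1 (mod 960)
703^479 = 703^256 × 703^128 × 703^64 × 703^16 × 703^8 × 703^4 × 703^2 × 703^1 ≡ 1 × 1 × 1 × 1 × 1 × 1 × 769 × 703 (mod 960).
Accumulate the product:
1 × 1 = 1
1 × 1 = 1
1 × 1 = 1
1 × 1 = 1
1 × 1 = 1
1 × 769 = 769
769 × 703 = 540607 ≡ 127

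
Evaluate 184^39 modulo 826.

64

By square-and-multiply:
39 in binary is 100111, i.e. 39 = 32 + 4 + 2 + 1.
184^1 ≡ 184 (mod 826)
184^2 ≡ 184^2 = 33856 ≡ 816 (mod 826)
184^4 ≡ 816^2 = 665856 ≡ 100 (mod 826)
184^8 ≡ 100^2 = 10000 ≡ 88 (mod 826)
184^16 ≡ 88^2 = 7744 ≡ 310 (mod 826)
184^32 ≡ 310^2 = 96100 ≡ 284 (mod 826)
184^39 = 184^32 × 184^4 × 184^2 × 184^1 ≡ 284 × 100 × 816 × 184 (mod 826).
Accumulate the product:
284 × 100 = 28400 ≡ 316
316 × 816 = 257856 ≡ 144
144 × 184 = 26496 ≡ 64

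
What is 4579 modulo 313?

197

4579 = 14×313 + 197, so 4579 ≡ 197 (mod 313).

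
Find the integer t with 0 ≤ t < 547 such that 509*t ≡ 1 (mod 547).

475

547 = 1·509 + 38
509 = 13·38 + 15
38 = 2·15 + 8
15 = 1·8 + 7
8 = 1·7 + 1
7 = 7·1 + 0
gcd(509, 547) = 1, so the inverse exists.
Back-substitute for 1:
1 = 1·8 − 1·7
  = −1·15 + 2·8
  = 2·38 − 5·15
  = −5·509 + 67·38
  = 67·547 − 72·509
So 509⁻¹ ≡ −72 ≡ 475 (mod 547).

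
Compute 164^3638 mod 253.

144

By square-and-multiply:
3638 in binary is 111000110110, i.e. 3638 = 2048 + 1024 + 512 + 32 + 16 + 4 + 2.
164^1 ≡ 164 (mod 253)
164^2 ≡ 164^2 = 26896 ≡ 78 (mod 253)
164^4 ≡ 78^2 = 6084 ≡ 12 (mod 253)
164^8 ≡ 12^2 = 144 (mod 253)
164^16 ≡ 144^2 = 20736 ≡ 243 (mod 253)
164^32 ≡ 243^2 = 59049 ≡ 100 (mod 253)
164^64 ≡ 100^2 = 10000 ≡ 133 (mod 253)
164^128 ≡ 133^2 = 17689 ≡ 232 (mod 253)
164^256 ≡ 232^2 = 53824 ≡ 188 (mod 253)
164^512 ≡ 188^2 = 35344 ≡ 177 (mod 253)
164^1024 ≡ 177^2 = 31329 ≡ 210 (mod 253)
164^2048 ≡ 210^2 = 44100 ≡ 78 (mod 253)
164^3638 = 164^2048 * 164^1024 * 164^512 * 164^32 * 164^16 * 164^4 * 164^2 ≡ 78 * 210 * 177 * 100 * 243 * 12 * 78 (mod 253).
Accumulate the product:
78 * 210 = 16380 ≡ 188
188 * 177 = 33276 ≡ 133
133 * 100 = 13300 ≡ 144
144 * 243 = 34992 ≡ 78
78 * 12 = 936 ≡ 177
177 * 78 = 13806 ≡ 144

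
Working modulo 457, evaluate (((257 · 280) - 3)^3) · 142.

257 · 280 = 71960 ≡ 211 (mod 457)
211 - 3 = 208
(208)^3 ≡ 125 (mod 457)
125 · 142 = 17750 ≡ 384 (mod 457)

384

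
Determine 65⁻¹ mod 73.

By the extended Euclidean algorithm:
73 = 1×65 + 8
65 = 8×8 + 1
8 = 8×1 + 0
gcd(65, 73) = 1, so the inverse exists.
Back-substitute for 1:
1 = 1×65 − 8×8
  = −8×73 + 9×65
So 65⁻¹ ≡ 9 (mod 73).

9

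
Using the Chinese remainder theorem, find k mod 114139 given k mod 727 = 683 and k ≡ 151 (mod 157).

727⁻¹ mod 157: 727×46 ≡ 1 (mod 157), so 727⁻¹ ≡ 46.
k = 683 + 727×((151 − 683)×46 mod 157) = 683 + 727×20 = 15223.

15223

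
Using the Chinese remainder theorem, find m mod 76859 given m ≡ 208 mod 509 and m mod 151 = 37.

509⁻¹ mod 151: 509×89 ≡ 1 (mod 151), so 509⁻¹ ≡ 89.
m = 208 + 509×((37 − 208)×89 mod 151) = 208 + 509×32 = 16496.

16496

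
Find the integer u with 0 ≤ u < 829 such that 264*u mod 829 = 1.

336

829 = 3·264 + 37
264 = 7·37 + 5
37 = 7·5 + 2
5 = 2·2 + 1
2 = 2·1 + 0
gcd(264, 829) = 1, so the inverse exists.
Back-substitute for 1:
1 = 1·5 − 2·2
  = −2·37 + 15·5
  = 15·264 − 107·37
  = −107·829 + 336·264
So 264⁻¹ ≡ 336 (mod 829).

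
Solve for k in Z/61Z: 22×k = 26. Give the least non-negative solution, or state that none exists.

gcd(22, 61) = 1, so a unique solution mod 61 exists.
22⁻¹ ≡ 25 (mod 61).
k ≡ 25×26 ≡ 40 (mod 61).

40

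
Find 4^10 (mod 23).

6

By square-and-multiply:
10 in binary is 1010, i.e. 10 = 8 + 2.
4^1 ≡ 4 (mod 23)
4^2 ≡ 4^2 = 16 (mod 23)
4^4 ≡ 16^2 = 256 ≡ 3 (mod 23)
4^8 ≡ 3^2 = 9 (mod 23)
4^10 = 4^8 * 4^2 ≡ 9 * 16 (mod 23).
9 * 16 = 144 ≡ 6 (mod 23).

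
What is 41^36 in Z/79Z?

67

41^1 ≡ 41 (mod 79)
41^2 ≡ 41^2 = 1681 ≡ 22 (mod 79)
41^4 ≡ 22^2 = 484 ≡ 10 (mod 79)
41^8 ≡ 10^2 = 100 ≡ 21 (mod 79)
41^16 ≡ 21^2 = 441 ≡ 46 (mod 79)
41^32 ≡ 46^2 = 2116 ≡ 62 (mod 79)
41^36 = 41^32 · 41^4 ≡ 62 · 10 (mod 79).
62 · 10 = 620 ≡ 67 (mod 79).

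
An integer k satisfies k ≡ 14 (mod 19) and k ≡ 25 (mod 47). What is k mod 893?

19⁻¹ mod 47: 19×5 ≡ 1 (mod 47), so 19⁻¹ ≡ 5.
k = 14 + 19×((25 − 14)×5 mod 47) = 14 + 19×8 = 166.
Check: 166 mod 19 = 14, 166 mod 47 = 25. ✓

166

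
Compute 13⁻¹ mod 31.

12

31 = 2·13 + 5
13 = 2·5 + 3
5 = 1·3 + 2
3 = 1·2 + 1
2 = 2·1 + 0
gcd(13, 31) = 1, so the inverse exists.
Bézout: 1 = −5·31 + 12·13.
So 13⁻¹ ≡ 12 (mod 31).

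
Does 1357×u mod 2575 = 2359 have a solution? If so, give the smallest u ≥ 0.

812

gcd(1357, 2575) = 1, so a unique solution mod 2575 exists.
1357⁻¹ ≡ 1093 (mod 2575).
u ≡ 1093×2359 ≡ 812 (mod 2575).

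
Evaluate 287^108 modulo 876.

145

Using repeated squaring:
108 in binary is 1101100, i.e. 108 = 64 + 32 + 8 + 4.
287^1 ≡ 287 (mod 876)
287^2 ≡ 287^2 = 82369 ≡ 25 (mod 876)
287^4 ≡ 25^2 = 625 (mod 876)
287^8 ≡ 625^2 = 390625 ≡ 805 (mod 876)
287^16 ≡ 805^2 = 648025 ≡ 661 (mod 876)
287^32 ≡ 661^2 = 436921 ≡ 673 (mod 876)
287^64 ≡ 673^2 = 452929 ≡ 37 (mod 876)
287^108 = 287^64 · 287^32 · 287^8 · 287^4 ≡ 37 · 673 · 805 · 625 (mod 876).
Accumulate the product:
37 · 673 = 24901 ≡ 373
373 · 805 = 300265 ≡ 673
673 · 625 = 420625 ≡ 145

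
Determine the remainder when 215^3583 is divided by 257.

104

Using repeated squaring:
3583 in binary is 110111111111, i.e. 3583 = 2048 + 1024 + 256 + 128 + 64 + 32 + 16 + 8 + 4 + 2 + 1.
215^1 ≡ 215 (mod 257)
215^2 ≡ 215^2 = 46225 ≡ 222 (mod 257)
215^4 ≡ 222^2 = 49284 ≡ 197 (mod 257)
215^8 ≡ 197^2 = 38809 ≡ 2 (mod 257)
215^16 ≡ 2^2 = 4 (mod 257)
215^32 ≡ 4^2 = 16 (mod 257)
215^64 ≡ 16^2 = 256 (mod 257)
215^128 ≡ 256^2 = 65536 ≡ 1 (mod 257)
215^256 ≡ 1^2 = 1 (mod 257)
215^512 ≡ 1^2 = 1 (mod 257)
215^1024 ≡ 1^2 = 1 (mod 257)
215^2048 ≡ 1^2 = 1 (mod 257)
215^3583 = 215^2048 × 215^1024 × 215^256 × 215^128 × 215^64 × 215^32 × 215^16 × 215^8 × 215^4 × 215^2 × 215^1 ≡ 1 × 1 × 1 × 1 × 256 × 16 × 4 × 2 × 197 × 222 × 215 (mod 257).
Accumulate the product:
1 × 1 = 1
1 × 1 = 1
1 × 1 = 1
1 × 256 = 256
256 × 16 = 4096 ≡ 241
241 × 4 = 964 ≡ 193
193 × 2 = 386 ≡ 129
129 × 197 = 25413 ≡ 227
227 × 222 = 50394 ≡ 22
22 × 215 = 4730 ≡ 104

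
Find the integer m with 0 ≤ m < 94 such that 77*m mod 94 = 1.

11

By the extended Euclidean algorithm:
94 = 1·77 + 17
77 = 4·17 + 9
17 = 1·9 + 8
9 = 1·8 + 1
8 = 8·1 + 0
gcd(77, 94) = 1, so the inverse exists.
Bézout: 1 = −9·94 + 11·77.
So 77⁻¹ ≡ 11 (mod 94).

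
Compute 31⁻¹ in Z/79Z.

79 = 2*31 + 17
31 = 1*17 + 14
17 = 1*14 + 3
14 = 4*3 + 2
3 = 1*2 + 1
2 = 2*1 + 0
gcd(31, 79) = 1, so the inverse exists.
Back-substitute for 1:
1 = 1*3 − 1*2
  = −1*14 + 5*3
  = 5*17 − 6*14
  = −6*31 + 11*17
  = 11*79 − 28*31
So 31⁻¹ ≡ −28 ≡ 51 (mod 79).

51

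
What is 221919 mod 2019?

221919 = 109×2019 + 1848, so 221919 ≡ 1848 (mod 2019).

1848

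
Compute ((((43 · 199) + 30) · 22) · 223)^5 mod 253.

43 · 199 = 8557 ≡ 208 (mod 253)
208 + 30 = 238
238 · 22 = 5236 ≡ 176 (mod 253)
176 · 223 = 39248 ≡ 33 (mod 253)
(33)^5 ≡ 88 (mod 253)

88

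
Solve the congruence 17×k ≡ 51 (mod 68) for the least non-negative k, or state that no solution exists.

gcd(17, 68) = 17, and 17 | 51, so solutions exist.
Divide through by 17: 1×k ≡ 3 mod 4.
1⁻¹ ≡ 1 (mod 4).
k ≡ 1×3 ≡ 3 (mod 4).
The smallest non-negative solution is k = 3.

3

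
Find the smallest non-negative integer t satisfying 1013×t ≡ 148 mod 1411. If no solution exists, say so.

gcd(1013, 1411) = 1, so a unique solution mod 1411 exists.
1013⁻¹ ≡ 1372 (mod 1411).
t ≡ 1372×148 ≡ 1283 (mod 1411).

1283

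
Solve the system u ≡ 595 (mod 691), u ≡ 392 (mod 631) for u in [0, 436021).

383409

691⁻¹ mod 631: 691×305 ≡ 1 (mod 631), so 691⁻¹ ≡ 305.
u = 595 + 691×((392 − 595)×305 mod 631) = 595 + 691×554 = 383409.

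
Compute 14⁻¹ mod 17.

11

17 = 1*14 + 3
14 = 4*3 + 2
3 = 1*2 + 1
2 = 2*1 + 0
gcd(14, 17) = 1, so the inverse exists.
Bézout: 1 = 5*17 − 6*14.
So 14⁻¹ ≡ −6 ≡ 11 (mod 17).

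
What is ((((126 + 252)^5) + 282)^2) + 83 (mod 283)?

126 + 252 = 378 ≡ 95 (mod 283)
(95)^5 ≡ 169 (mod 283)
169 + 282 = 451 ≡ 168 (mod 283)
(168)^2 ≡ 207 (mod 283)
207 + 83 = 290 ≡ 7 (mod 283)

7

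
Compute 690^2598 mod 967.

By square-and-multiply:
2598 in binary is 101000100110, i.e. 2598 = 2048 + 512 + 32 + 4 + 2.
690^1 ≡ 690 (mod 967)
690^2 ≡ 690^2 = 476100 ≡ 336 (mod 967)
690^4 ≡ 336^2 = 112896 ≡ 724 (mod 967)
690^8 ≡ 724^2 = 524176 ≡ 62 (mod 967)
690^16 ≡ 62^2 = 3844 ≡ 943 (mod 967)
690^32 ≡ 943^2 = 889249 ≡ 576 (mod 967)
690^64 ≡ 576^2 = 331776 ≡ 95 (mod 967)
690^128 ≡ 95^2 = 9025 ≡ 322 (mod 967)
690^256 ≡ 322^2 = 103684 ≡ 215 (mod 967)
690^512 ≡ 215^2 = 46225 ≡ 776 (mod 967)
690^1024 ≡ 776^2 = 602176 ≡ 702 (mod 967)
690^2048 ≡ 702^2 = 492804 ≡ 601 (mod 967)
690^2598 = 690^2048 × 690^512 × 690^32 × 690^4 × 690^2 ≡ 601 × 776 × 576 × 724 × 336 (mod 967).
Accumulate the product:
601 × 776 = 466376 ≡ 282
282 × 576 = 162432 ≡ 943
943 × 724 = 682732 ≡ 30
30 × 336 = 10080 ≡ 410

410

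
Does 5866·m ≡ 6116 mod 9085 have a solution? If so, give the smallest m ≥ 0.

gcd(5866, 9085) = 1, so a unique solution mod 9085 exists.
5866⁻¹ ≡ 3796 (mod 9085).
m ≡ 3796·6116 ≡ 4161 (mod 9085).

4161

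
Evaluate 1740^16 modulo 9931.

Using repeated squaring:
1740^1 ≡ 1740 (mod 9931)
1740^2 ≡ 1740^2 = 3027600 ≡ 8576 (mod 9931)
1740^4 ≡ 8576^2 = 73547776 ≡ 8721 (mod 9931)
1740^8 ≡ 8721^2 = 76055841 ≡ 4243 (mod 9931)
1740^16 ≡ 4243^2 = 18003049 ≡ 8077 (mod 9931)
So 1740^16 ≡ 8077 (mod 9931).

8077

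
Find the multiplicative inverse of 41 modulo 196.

153

196 = 4·41 + 32
41 = 1·32 + 9
32 = 3·9 + 5
9 = 1·5 + 4
5 = 1·4 + 1
4 = 4·1 + 0
gcd(41, 196) = 1, so the inverse exists.
Bézout: 1 = 9·196 − 43·41.
So 41⁻¹ ≡ −43 ≡ 153 (mod 196).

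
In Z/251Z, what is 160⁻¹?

251 = 1·160 + 91
160 = 1·91 + 69
91 = 1·69 + 22
69 = 3·22 + 3
22 = 7·3 + 1
3 = 3·1 + 0
gcd(160, 251) = 1, so the inverse exists.
Bézout: 1 = 51·251 − 80·160.
So 160⁻¹ ≡ −80 ≡ 171 (mod 251).

171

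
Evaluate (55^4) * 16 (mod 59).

(55)^4 ≡ 20 (mod 59)
20 * 16 = 320 ≡ 25 (mod 59)

25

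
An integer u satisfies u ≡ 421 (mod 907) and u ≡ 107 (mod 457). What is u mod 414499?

277963

907⁻¹ mod 457: 907·261 ≡ 1 (mod 457), so 907⁻¹ ≡ 261.
u = 421 + 907·((107 − 421)·261 mod 457) = 421 + 907·306 = 277963.
Check: 277963 mod 907 = 421, 277963 mod 457 = 107. ✓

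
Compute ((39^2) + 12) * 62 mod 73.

0

(39)^2 ≡ 61 (mod 73)
61 + 12 = 73 ≡ 0 (mod 73)
0 * 62 = 0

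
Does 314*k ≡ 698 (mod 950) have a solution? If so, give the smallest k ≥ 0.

gcd(314, 950) = 2, and 2 | 698, so solutions exist.
Divide through by 2: 157*k ≡ 349 (mod 475).
157⁻¹ ≡ 118 (mod 475).
k ≡ 118*349 ≡ 332 (mod 475).
The smallest non-negative solution is k = 332.

332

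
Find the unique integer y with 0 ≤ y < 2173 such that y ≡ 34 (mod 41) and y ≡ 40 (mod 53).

1100

41⁻¹ mod 53: 41*22 ≡ 1 (mod 53), so 41⁻¹ ≡ 22.
y = 34 + 41*((40 − 34)*22 mod 53) = 34 + 41*26 = 1100.
Check: 1100 mod 41 = 34, 1100 mod 53 = 40. ✓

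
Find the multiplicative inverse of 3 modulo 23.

Run the extended Euclidean algorithm:
23 = 7*3 + 2
3 = 1*2 + 1
2 = 2*1 + 0
gcd(3, 23) = 1, so the inverse exists.
Back-substitute for 1:
1 = 1*3 − 1*2
  = −1*23 + 8*3
So 3⁻¹ ≡ 8 (mod 23).

8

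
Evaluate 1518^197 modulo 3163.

80

By square-and-multiply:
197 in binary is 11000101, i.e. 197 = 128 + 64 + 4 + 1.
1518^1 ≡ 1518 (mod 3163)
1518^2 ≡ 1518^2 = 2304324 ≡ 1660 (mod 3163)
1518^4 ≡ 1660^2 = 2755600 ≡ 627 (mod 3163)
1518^8 ≡ 627^2 = 393129 ≡ 917 (mod 3163)
1518^16 ≡ 917^2 = 840889 ≡ 2694 (mod 3163)
1518^32 ≡ 2694^2 = 7257636 ≡ 1714 (mod 3163)
1518^64 ≡ 1714^2 = 2937796 ≡ 2532 (mod 3163)
1518^128 ≡ 2532^2 = 6411024 ≡ 2786 (mod 3163)
1518^197 = 1518^128 × 1518^64 × 1518^4 × 1518^1 ≡ 2786 × 2532 × 627 × 1518 (mod 3163).
Accumulate the product:
2786 × 2532 = 7054152 ≡ 662
662 × 627 = 415074 ≡ 721
721 × 1518 = 1094478 ≡ 80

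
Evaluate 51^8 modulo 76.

Using repeated squaring:
51^1 ≡ 51 (mod 76)
51^2 ≡ 51^2 = 2601 ≡ 17 (mod 76)
51^4 ≡ 17^2 = 289 ≡ 61 (mod 76)
51^8 ≡ 61^2 = 3721 ≡ 73 (mod 76)
So 51^8 ≡ 73 (mod 76).

73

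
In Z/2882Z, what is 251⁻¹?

Run the extended Euclidean algorithm:
2882 = 11·251 + 121
251 = 2·121 + 9
121 = 13·9 + 4
9 = 2·4 + 1
4 = 4·1 + 0
gcd(251, 2882) = 1, so the inverse exists.
Back-substitute for 1:
1 = 1·9 − 2·4
  = −2·121 + 27·9
  = 27·251 − 56·121
  = −56·2882 + 643·251
So 251⁻¹ ≡ 643 (mod 2882).

643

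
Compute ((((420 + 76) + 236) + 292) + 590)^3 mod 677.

420 + 76 = 496
496 + 236 = 732 ≡ 55 (mod 677)
55 + 292 = 347
347 + 590 = 937 ≡ 260 (mod 677)
(260)^3 ≡ 403 (mod 677)

403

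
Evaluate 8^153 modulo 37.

8^1 ≡ 8 (mod 37)
8^2 ≡ 8^2 = 64 ≡ 27 (mod 37)
8^4 ≡ 27^2 = 729 ≡ 26 (mod 37)
8^8 ≡ 26^2 = 676 ≡ 10 (mod 37)
8^16 ≡ 10^2 = 100 ≡ 26 (mod 37)
8^32 ≡ 26^2 = 676 ≡ 10 (mod 37)
8^64 ≡ 10^2 = 100 ≡ 26 (mod 37)
8^128 ≡ 26^2 = 676 ≡ 10 (mod 37)
8^153 = 8^128 · 8^16 · 8^8 · 8^1 ≡ 10 · 26 · 10 · 8 (mod 37).
Accumulate the product:
10 · 26 = 260 ≡ 1
1 · 10 = 10
10 · 8 = 80 ≡ 6

6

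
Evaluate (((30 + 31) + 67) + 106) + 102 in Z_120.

96

30 + 31 = 61
61 + 67 = 128 ≡ 8 (mod 120)
8 + 106 = 114
114 + 102 = 216 ≡ 96 (mod 120)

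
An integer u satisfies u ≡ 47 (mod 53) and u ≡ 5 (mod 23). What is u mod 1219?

948

53⁻¹ mod 23: 53×10 ≡ 1 (mod 23), so 53⁻¹ ≡ 10.
u = 47 + 53×((5 − 47)×10 mod 23) = 47 + 53×17 = 948.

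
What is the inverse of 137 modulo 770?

163

Run the extended Euclidean algorithm:
770 = 5·137 + 85
137 = 1·85 + 52
85 = 1·52 + 33
52 = 1·33 + 19
33 = 1·19 + 14
19 = 1·14 + 5
14 = 2·5 + 4
5 = 1·4 + 1
4 = 4·1 + 0
gcd(137, 770) = 1, so the inverse exists.
Back-substitute for 1:
1 = 1·5 − 1·4
  = −1·14 + 3·5
  = 3·19 − 4·14
  = −4·33 + 7·19
  = 7·52 − 11·33
  = −11·85 + 18·52
  = 18·137 − 29·85
  = −29·770 + 163·137
So 137⁻¹ ≡ 163 (mod 770).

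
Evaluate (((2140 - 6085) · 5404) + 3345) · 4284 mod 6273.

3519

2140 - 6085 = -3945 ≡ 2328 (mod 6273)
2328 · 5404 = 12580512 ≡ 3147 (mod 6273)
3147 + 3345 = 6492 ≡ 219 (mod 6273)
219 · 4284 = 938196 ≡ 3519 (mod 6273)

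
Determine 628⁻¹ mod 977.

963

Apply the Euclidean algorithm and back-substitute:
977 = 1·628 + 349
628 = 1·349 + 279
349 = 1·279 + 70
279 = 3·70 + 69
70 = 1·69 + 1
69 = 69·1 + 0
gcd(628, 977) = 1, so the inverse exists.
Back-substitute for 1:
1 = 1·70 − 1·69
  = −1·279 + 4·70
  = 4·349 − 5·279
  = −5·628 + 9·349
  = 9·977 − 14·628
So 628⁻¹ ≡ −14 ≡ 963 (mod 977).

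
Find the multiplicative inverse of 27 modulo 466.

By the extended Euclidean algorithm:
466 = 17*27 + 7
27 = 3*7 + 6
7 = 1*6 + 1
6 = 6*1 + 0
gcd(27, 466) = 1, so the inverse exists.
Bézout: 1 = 4*466 − 69*27.
So 27⁻¹ ≡ −69 ≡ 397 (mod 466).

397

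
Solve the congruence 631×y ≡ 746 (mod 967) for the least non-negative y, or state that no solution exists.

gcd(631, 967) = 1, so a unique solution mod 967 exists.
631⁻¹ ≡ 849 (mod 967).
y ≡ 849×746 ≡ 936 (mod 967).

936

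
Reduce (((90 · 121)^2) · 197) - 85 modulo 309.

275

90 · 121 = 10890 ≡ 75 (mod 309)
(75)^2 ≡ 63 (mod 309)
63 · 197 = 12411 ≡ 51 (mod 309)
51 - 85 = -34 ≡ 275 (mod 309)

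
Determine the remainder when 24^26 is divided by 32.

26 in binary is 11010, i.e. 26 = 16 + 8 + 2.
24^1 ≡ 24 (mod 32)
24^2 ≡ 24^2 = 576 ≡ 0 (mod 32)
24^4 ≡ 0^2 = 0 (mod 32)
24^8 ≡ 0^2 = 0 (mod 32)
24^16 ≡ 0^2 = 0 (mod 32)
24^26 = 24^16 · 24^8 · 24^2 ≡ 0 · 0 · 0 (mod 32).
Accumulate the product:
0 · 0 = 0
0 · 0 = 0

0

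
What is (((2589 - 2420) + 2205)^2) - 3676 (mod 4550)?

2589 - 2420 = 169
169 + 2205 = 2374
(2374)^2 ≡ 2976 (mod 4550)
2976 - 3676 = -700 ≡ 3850 (mod 4550)

3850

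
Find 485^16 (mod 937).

210

485^1 ≡ 485 (mod 937)
485^2 ≡ 485^2 = 235225 ≡ 38 (mod 937)
485^4 ≡ 38^2 = 1444 ≡ 507 (mod 937)
485^8 ≡ 507^2 = 257049 ≡ 311 (mod 937)
485^16 ≡ 311^2 = 96721 ≡ 210 (mod 937)
So 485^16 ≡ 210 (mod 937).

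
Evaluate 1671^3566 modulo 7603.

By square-and-multiply:
3566 in binary is 110111101110, i.e. 3566 = 2048 + 1024 + 256 + 128 + 64 + 32 + 8 + 4 + 2.
1671^1 ≡ 1671 (mod 7603)
1671^2 ≡ 1671^2 = 2792241 ≡ 1940 (mod 7603)
1671^4 ≡ 1940^2 = 3763600 ≡ 115 (mod 7603)
1671^8 ≡ 115^2 = 13225 ≡ 5622 (mod 7603)
1671^16 ≡ 5622^2 = 31606884 ≡ 1213 (mod 7603)
1671^32 ≡ 1213^2 = 1471369 ≡ 3990 (mod 7603)
1671^64 ≡ 3990^2 = 15920100 ≡ 7021 (mod 7603)
1671^128 ≡ 7021^2 = 49294441 ≡ 4192 (mod 7603)
1671^256 ≡ 4192^2 = 17572864 ≡ 2331 (mod 7603)
1671^512 ≡ 2331^2 = 5433561 ≡ 5019 (mod 7603)
1671^1024 ≡ 5019^2 = 25190361 ≡ 1622 (mod 7603)
1671^2048 ≡ 1622^2 = 2630884 ≡ 246 (mod 7603)
1671^3566 = 1671^2048 * 1671^1024 * 1671^256 * 1671^128 * 1671^64 * 1671^32 * 1671^8 * 1671^4 * 1671^2 ≡ 246 * 1622 * 2331 * 4192 * 7021 * 3990 * 5622 * 115 * 1940 (mod 7603).
Accumulate the product:
246 * 1622 = 399012 ≡ 3656
3656 * 2331 = 8522136 ≡ 6776
6776 * 4192 = 28404992 ≡ 184
184 * 7021 = 1291864 ≡ 6957
6957 * 3990 = 27758430 ≡ 7480
7480 * 5622 = 42052560 ≡ 367
367 * 115 = 42205 ≡ 4190
4190 * 1940 = 8128600 ≡ 993

993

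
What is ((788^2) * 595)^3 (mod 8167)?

3485

(788)^2 ≡ 252 (mod 8167)
252 * 595 = 149940 ≡ 2934 (mod 8167)
(2934)^3 ≡ 3485 (mod 8167)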